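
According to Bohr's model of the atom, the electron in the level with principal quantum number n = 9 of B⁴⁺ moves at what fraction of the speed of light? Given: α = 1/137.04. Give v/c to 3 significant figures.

v_n = Zαc/n, so v/c = Zα/n = 5 × 0.00730 / 9 = 0.00405

0.00405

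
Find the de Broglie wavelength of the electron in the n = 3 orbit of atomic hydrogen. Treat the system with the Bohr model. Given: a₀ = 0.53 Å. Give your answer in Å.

The Bohr quantisation condition is nλ = 2πr_n.
r_n = n²a₀/Z = 4.8 Å
λ = 2πr_n/n = 2π·4.8/3 = 10.0 Å

10.0 Å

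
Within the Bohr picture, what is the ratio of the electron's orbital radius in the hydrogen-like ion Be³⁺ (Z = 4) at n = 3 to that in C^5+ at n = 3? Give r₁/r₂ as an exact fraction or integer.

3/2

r ∝ Z^-1 · n^2
r₁/r₂ = (4/6)^-1 · (3/3)^2 = 3/2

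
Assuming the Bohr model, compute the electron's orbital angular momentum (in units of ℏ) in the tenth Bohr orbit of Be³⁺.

10

L_n = nℏ, so L/ℏ = n = 10.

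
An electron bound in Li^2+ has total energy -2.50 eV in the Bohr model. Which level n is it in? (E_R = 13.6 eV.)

E_n = −E_R Z²/n² ⇒ n² = E_R Z²/(−E_n) = 13.6 × 3² / 2.50 ≈ 48.96
n = 7

7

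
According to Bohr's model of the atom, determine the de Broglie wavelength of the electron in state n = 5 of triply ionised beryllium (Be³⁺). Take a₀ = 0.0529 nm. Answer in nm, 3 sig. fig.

0.415 nm

The Bohr quantisation condition is nλ = 2πr_n.
r_n = n²a₀/Z = 0.331 nm
λ = 2πr_n/n = 2π·0.331/5 = 0.415 nm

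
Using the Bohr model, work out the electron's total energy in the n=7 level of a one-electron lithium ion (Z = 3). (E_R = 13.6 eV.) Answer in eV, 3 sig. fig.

-2.50 eV

E_n = −E_R·Z²/n² = −13.6 × 3²/7² = -2.50 eV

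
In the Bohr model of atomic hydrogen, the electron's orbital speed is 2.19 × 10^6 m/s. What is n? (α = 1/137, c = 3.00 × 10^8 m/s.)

v_n = Zαc/n ⇒ n = Zαc/v = 1 × 0.00730 × 3.00 × 10^8 / 2.19 × 10^6 ≈ 1.00
n = 1

1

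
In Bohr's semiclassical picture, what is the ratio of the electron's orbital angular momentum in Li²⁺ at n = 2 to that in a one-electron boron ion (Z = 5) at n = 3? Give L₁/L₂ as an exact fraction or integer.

L = nℏ is independent of Z.
L₁/L₂ = n₁/n₂ = 2/3 = 2/3

2/3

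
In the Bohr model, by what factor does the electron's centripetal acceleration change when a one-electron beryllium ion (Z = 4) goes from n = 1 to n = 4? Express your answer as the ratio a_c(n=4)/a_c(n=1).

a_c ∝ Z^3 · n^-4; with Z fixed, a_c ∝ n^-4.
a_c(n=4)/a_c(n=1) = (4/1)^-4 = 1/256

1/256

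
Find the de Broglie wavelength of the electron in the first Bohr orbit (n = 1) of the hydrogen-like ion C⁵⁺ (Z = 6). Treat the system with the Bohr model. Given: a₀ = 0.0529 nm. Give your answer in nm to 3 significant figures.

The Bohr quantisation condition is nλ = 2πr_n.
r_n = n²a₀/Z = 0.00882 nm
λ = 2πr_n/n = 2π·0.00882/1 = 0.0554 nm

0.0554 nm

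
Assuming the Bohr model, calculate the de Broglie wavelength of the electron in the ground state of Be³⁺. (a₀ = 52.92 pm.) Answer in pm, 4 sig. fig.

83.13 pm

The Bohr quantisation condition is nλ = 2πr_n.
r_n = n²a₀/Z = 13.23 pm
λ = 2πr_n/n = 2π·13.23/1 = 83.13 pm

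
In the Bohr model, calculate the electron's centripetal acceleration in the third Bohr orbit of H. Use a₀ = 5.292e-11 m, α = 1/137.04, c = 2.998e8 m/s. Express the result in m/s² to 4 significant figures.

r = n²a₀/Z = 4.763e-10 m, v = Zαc/n = 7.292e5 m/s
a = v²/r = (7.292e5)² / 4.763e-10 = 1.117e21 m/s²

1.117e21 m/s²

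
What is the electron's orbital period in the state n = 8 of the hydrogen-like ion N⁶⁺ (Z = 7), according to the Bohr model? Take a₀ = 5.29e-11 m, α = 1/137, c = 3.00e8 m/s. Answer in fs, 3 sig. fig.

1.59 fs

r = n²a₀/Z = 8²·5.29e-11/7 = 4.84e-10 m
v = Zαc/n = 7·0.00730·3.00e8/8 = 1.92e6 m/s
T = 2πr/v = 1.59e-15 s = 1.59 fs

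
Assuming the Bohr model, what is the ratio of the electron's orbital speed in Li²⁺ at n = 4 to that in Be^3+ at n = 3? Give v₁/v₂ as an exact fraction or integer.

v ∝ Z^1 · n^-1
v₁/v₂ = (3/4)^1 · (4/3)^-1 = 9/16

9/16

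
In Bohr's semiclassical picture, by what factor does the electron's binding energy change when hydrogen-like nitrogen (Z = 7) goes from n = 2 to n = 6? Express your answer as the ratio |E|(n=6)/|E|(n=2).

1/9

|E| ∝ Z^2 · n^-2; with Z fixed, |E| ∝ n^-2.
|E|(n=6)/|E|(n=2) = (6/2)^-2 = 1/9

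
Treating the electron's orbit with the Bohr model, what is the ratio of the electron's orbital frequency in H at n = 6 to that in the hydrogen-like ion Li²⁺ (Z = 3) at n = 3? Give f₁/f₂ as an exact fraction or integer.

1/72

f ∝ Z^2 · n^-3
f₁/f₂ = (1/3)^2 · (6/3)^-3 = 1/72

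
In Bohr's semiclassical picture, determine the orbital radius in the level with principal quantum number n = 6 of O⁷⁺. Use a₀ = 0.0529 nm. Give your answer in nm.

0.238 nm

r_n = n²a₀/Z = 6² × 0.0529 / 8
    = 36 × 0.0529 / 8 = 0.238 nm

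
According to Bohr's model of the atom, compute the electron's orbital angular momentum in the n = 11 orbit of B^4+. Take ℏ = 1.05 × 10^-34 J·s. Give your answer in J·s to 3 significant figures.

1.16 × 10^-33 J·s

L_n = nℏ = 11 × 1.05 × 10^-34 = 1.16 × 10^-33 J·s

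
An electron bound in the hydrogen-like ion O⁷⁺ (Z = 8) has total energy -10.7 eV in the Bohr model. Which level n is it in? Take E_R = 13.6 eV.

9

E_n = −E_R Z²/n² ⇒ n² = E_R Z²/(−E_n) = 13.6 × 8² / 10.7 ≈ 81.35
n = 9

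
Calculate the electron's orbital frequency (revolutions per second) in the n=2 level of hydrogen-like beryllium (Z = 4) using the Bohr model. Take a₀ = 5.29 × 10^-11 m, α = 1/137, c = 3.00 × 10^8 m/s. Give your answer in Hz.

1.32 × 10^16 Hz

r = n²a₀/Z = 5.29 × 10^-11 m, v = Zαc/n = 4.38 × 10^6 m/s
f = v/(2πr) = 1.32 × 10^16 Hz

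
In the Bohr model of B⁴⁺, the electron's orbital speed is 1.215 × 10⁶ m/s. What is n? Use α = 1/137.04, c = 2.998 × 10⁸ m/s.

v_n = Zαc/n ⇒ n = Zαc/v = 5 × 0.007297 × 2.998 × 10⁸ / 1.215 × 10⁶ ≈ 9.00
n = 9

9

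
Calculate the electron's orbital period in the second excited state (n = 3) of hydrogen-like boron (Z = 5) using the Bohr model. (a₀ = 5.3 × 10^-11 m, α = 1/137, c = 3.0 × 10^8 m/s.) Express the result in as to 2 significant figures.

r = n²a₀/Z = 3²·5.3 × 10^-11/5 = 9.5 × 10^-11 m
v = Zαc/n = 5·0.0073·3.0 × 10^8/3 = 3.6 × 10^6 m/s
T = 2πr/v = 1.6 × 10^-16 s = 160 as

160 as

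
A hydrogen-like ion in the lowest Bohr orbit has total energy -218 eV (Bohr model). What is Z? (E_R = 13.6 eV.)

4

E_n = −E_R Z²/n² ⇒ Z² = −E_n n²/E_R = 218 × 1² / 13.6 ≈ 16.03
Z = 4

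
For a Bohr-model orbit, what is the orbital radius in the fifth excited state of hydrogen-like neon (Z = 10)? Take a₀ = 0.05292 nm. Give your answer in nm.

r_n = n²a₀/Z = 6² × 0.05292 / 10
    = 36 × 0.05292 / 10 = 0.1905 nm

0.1905 nm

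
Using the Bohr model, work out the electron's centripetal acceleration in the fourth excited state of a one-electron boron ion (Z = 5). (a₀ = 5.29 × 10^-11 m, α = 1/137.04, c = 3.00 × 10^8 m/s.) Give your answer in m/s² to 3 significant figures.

r = n²a₀/Z = 2.64 × 10^-10 m, v = Zαc/n = 2.19 × 10^6 m/s
a = v²/r = (2.19 × 10^6)² / 2.64 × 10^-10 = 1.81 × 10^22 m/s²

1.81 × 10^22 m/s²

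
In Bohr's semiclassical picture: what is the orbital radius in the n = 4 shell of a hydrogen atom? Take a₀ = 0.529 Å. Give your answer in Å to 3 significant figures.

8.46 Å

r_n = n²a₀/Z = 4² × 0.529 / 1
    = 16 × 0.529 / 1 = 8.46 Å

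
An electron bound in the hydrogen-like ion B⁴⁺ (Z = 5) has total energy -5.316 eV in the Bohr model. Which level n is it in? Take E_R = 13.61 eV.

E_n = −E_R Z²/n² ⇒ n² = E_R Z²/(−E_n) = 13.61 × 5² / 5.316 ≈ 64.00
n = 8

8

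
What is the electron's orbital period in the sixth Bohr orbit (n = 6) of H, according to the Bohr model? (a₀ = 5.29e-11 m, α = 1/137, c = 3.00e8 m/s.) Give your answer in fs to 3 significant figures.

32.8 fs

r = n²a₀/Z = 6²·5.29e-11/1 = 1.90e-9 m
v = Zαc/n = 1·0.00730·3.00e8/6 = 3.65e5 m/s
T = 2πr/v = 3.28e-14 s = 32.8 fs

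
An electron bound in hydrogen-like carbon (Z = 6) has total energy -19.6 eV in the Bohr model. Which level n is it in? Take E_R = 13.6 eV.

E_n = −E_R Z²/n² ⇒ n² = E_R Z²/(−E_n) = 13.6 × 6² / 19.6 ≈ 24.98
n = 5

5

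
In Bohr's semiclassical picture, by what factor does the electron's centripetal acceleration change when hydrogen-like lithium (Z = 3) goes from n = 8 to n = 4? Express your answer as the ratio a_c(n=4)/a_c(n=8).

a_c ∝ Z^3 · n^-4; with Z fixed, a_c ∝ n^-4.
a_c(n=4)/a_c(n=8) = (4/8)^-4 = 16

16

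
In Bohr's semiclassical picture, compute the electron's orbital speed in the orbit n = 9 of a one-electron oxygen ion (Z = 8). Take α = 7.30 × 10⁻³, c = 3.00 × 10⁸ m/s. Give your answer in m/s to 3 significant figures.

v_n = Zαc/n = 8 × 0.00730 × 3.00 × 10⁸ / 9
    = 1.95 × 10⁶ m/s

1.95 × 10⁶ m/s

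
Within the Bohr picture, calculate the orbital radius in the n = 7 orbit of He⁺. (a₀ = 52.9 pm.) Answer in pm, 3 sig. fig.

1300 pm

r_n = n²a₀/Z = 7² × 52.9 / 2
    = 49 × 52.9 / 2 = 1300 pm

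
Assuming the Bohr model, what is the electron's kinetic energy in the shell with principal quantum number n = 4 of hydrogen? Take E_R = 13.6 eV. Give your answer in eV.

0.850 eV

For a Coulomb orbit the virial theorem gives K = −E_n.
E_n = −E_R·Z²/n², so K = E_R·Z²/n² = 13.6 × 1²/4² = 0.850 eV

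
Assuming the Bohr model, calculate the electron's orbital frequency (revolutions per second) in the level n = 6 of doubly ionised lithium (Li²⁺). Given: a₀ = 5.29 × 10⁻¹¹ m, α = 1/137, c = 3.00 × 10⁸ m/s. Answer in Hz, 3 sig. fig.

r = n²a₀/Z = 6.35 × 10⁻¹⁰ m, v = Zαc/n = 1.09 × 10⁶ m/s
f = v/(2πr) = 2.75 × 10¹⁴ Hz

2.75 × 10¹⁴ Hz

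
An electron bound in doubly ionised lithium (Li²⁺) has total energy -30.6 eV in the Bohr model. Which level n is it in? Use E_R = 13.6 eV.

2

E_n = −E_R Z²/n² ⇒ n² = E_R Z²/(−E_n) = 13.6 × 3² / 30.6 ≈ 4.00
n = 2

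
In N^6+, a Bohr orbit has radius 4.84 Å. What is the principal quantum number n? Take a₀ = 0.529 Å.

8

r_n = n²a₀/Z ⇒ n² = rZ/a₀ = 4.84 × 7 / 0.529 ≈ 64.05
n = 8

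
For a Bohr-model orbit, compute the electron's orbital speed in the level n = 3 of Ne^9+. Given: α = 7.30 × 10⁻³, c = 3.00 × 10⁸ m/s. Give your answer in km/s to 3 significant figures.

v_n = Zαc/n = 10 × 0.00730 × 3.00 × 10⁸ / 3
    = 7300 km/s

7300 km/s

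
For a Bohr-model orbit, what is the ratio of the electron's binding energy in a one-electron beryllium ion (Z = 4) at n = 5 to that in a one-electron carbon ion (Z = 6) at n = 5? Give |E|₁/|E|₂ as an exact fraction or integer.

|E| ∝ Z^2 · n^-2
|E|₁/|E|₂ = (4/6)^2 · (5/5)^-2 = 4/9

4/9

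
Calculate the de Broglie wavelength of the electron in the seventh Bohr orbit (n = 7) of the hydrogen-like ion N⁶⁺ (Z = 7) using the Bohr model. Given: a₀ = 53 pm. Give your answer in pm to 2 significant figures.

330 pm

The Bohr quantisation condition is nλ = 2πr_n.
r_n = n²a₀/Z = 370 pm
λ = 2πr_n/n = 2π·370/7 = 330 pm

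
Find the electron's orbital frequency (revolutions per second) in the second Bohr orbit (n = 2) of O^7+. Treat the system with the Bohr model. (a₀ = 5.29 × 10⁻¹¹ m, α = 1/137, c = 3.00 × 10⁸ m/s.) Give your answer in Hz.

r = n²a₀/Z = 2.65 × 10⁻¹¹ m, v = Zαc/n = 8.76 × 10⁶ m/s
f = v/(2πr) = 5.27 × 10¹⁶ Hz

5.27 × 10¹⁶ Hz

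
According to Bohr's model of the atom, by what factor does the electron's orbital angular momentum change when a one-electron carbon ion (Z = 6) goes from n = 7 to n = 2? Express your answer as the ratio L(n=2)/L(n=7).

L = nℏ depends only on n, so L ∝ n.
L(n=2)/L(n=7) = (2/7)^1 = 2/7

2/7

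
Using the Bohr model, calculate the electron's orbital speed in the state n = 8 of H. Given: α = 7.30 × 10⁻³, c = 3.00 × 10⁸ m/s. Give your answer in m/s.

v_n = Zαc/n = 1 × 0.00730 × 3.00 × 10⁸ / 8
    = 2.74 × 10⁵ m/s

2.74 × 10⁵ m/s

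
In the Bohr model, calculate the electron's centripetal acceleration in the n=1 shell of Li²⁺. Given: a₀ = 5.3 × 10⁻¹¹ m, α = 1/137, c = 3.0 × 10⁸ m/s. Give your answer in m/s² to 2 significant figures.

2.4 × 10²⁴ m/s²

r = n²a₀/Z = 1.8 × 10⁻¹¹ m, v = Zαc/n = 6.6 × 10⁶ m/s
a = v²/r = (6.6 × 10⁶)² / 1.8 × 10⁻¹¹ = 2.4 × 10²⁴ m/s²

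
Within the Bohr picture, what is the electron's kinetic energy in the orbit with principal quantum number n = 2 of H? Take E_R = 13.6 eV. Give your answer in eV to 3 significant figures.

For a Coulomb orbit the virial theorem gives K = −E_n.
E_n = −E_R·Z²/n², so K = E_R·Z²/n² = 13.6 × 1²/2² = 3.40 eV

3.40 eV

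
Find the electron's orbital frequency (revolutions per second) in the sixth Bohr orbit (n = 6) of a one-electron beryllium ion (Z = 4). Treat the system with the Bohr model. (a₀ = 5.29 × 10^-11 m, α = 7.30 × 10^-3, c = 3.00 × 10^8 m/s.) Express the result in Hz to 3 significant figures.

4.88 × 10^14 Hz

r = n²a₀/Z = 4.76 × 10^-10 m, v = Zαc/n = 1.46 × 10^6 m/s
f = v/(2πr) = 4.88 × 10^14 Hz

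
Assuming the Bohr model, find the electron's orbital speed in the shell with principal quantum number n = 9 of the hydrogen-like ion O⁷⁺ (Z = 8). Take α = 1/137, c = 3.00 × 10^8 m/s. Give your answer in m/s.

1.95 × 10^6 m/s

v_n = Zαc/n = 8 × 0.00730 × 3.00 × 10^8 / 9
    = 1.95 × 10^6 m/s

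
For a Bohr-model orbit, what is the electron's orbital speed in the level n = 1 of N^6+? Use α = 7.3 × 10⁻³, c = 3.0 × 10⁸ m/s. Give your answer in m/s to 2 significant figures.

v_n = Zαc/n = 7 × 0.0073 × 3.0 × 10⁸ / 1
    = 1.5 × 10⁷ m/s

1.5 × 10⁷ m/s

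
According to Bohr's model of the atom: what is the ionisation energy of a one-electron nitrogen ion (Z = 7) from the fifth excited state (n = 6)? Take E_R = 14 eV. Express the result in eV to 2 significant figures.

19 eV

E_n = −E_R·Z²/n² = −14 × 7²/6² eV = -19 eV
Ionisation energy = −E_n = 19 eV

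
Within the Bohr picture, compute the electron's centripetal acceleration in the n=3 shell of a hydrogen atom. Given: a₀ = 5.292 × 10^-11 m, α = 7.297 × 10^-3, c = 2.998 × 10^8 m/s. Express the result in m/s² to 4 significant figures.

r = n²a₀/Z = 4.763 × 10^-10 m, v = Zαc/n = 7.292 × 10^5 m/s
a = v²/r = (7.292 × 10^5)² / 4.763 × 10^-10 = 1.116 × 10^21 m/s²

1.116 × 10^21 m/s²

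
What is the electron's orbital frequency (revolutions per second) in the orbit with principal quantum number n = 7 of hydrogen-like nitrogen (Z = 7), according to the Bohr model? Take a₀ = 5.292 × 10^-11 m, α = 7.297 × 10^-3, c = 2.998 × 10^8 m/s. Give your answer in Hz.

9.399 × 10^14 Hz

r = n²a₀/Z = 3.704 × 10^-10 m, v = Zαc/n = 2.188 × 10^6 m/s
f = v/(2πr) = 9.399 × 10^14 Hz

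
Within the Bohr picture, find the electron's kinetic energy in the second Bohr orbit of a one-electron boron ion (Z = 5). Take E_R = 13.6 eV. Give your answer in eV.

85.0 eV

For a Coulomb orbit the virial theorem gives K = −E_n.
E_n = −E_R·Z²/n², so K = E_R·Z²/n² = 13.6 × 5²/2² = 85.0 eV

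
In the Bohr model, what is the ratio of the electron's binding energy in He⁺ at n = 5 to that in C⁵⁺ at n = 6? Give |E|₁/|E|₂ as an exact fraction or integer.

4/25

|E| ∝ Z^2 · n^-2
|E|₁/|E|₂ = (2/6)^2 · (5/6)^-2 = 4/25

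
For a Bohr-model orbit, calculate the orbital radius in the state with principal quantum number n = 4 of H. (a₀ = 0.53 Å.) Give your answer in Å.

8.5 Å

r_n = n²a₀/Z = 4² × 0.53 / 1
    = 16 × 0.53 / 1 = 8.5 Å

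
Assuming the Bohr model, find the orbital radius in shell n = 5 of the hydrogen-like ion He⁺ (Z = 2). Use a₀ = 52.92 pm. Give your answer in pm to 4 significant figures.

661.5 pm

r_n = n²a₀/Z = 5² × 52.92 / 2
    = 25 × 52.92 / 2 = 661.5 pm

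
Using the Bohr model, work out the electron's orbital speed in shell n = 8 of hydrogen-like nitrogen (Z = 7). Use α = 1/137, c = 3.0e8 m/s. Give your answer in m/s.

1.9e6 m/s

v_n = Zαc/n = 7 × 0.0073 × 3.0e8 / 8
    = 1.9e6 m/s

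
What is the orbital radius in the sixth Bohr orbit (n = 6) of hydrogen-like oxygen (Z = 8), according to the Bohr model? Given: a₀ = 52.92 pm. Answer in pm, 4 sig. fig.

238.1 pm

r_n = n²a₀/Z = 6² × 52.92 / 8
    = 36 × 52.92 / 8 = 238.1 pm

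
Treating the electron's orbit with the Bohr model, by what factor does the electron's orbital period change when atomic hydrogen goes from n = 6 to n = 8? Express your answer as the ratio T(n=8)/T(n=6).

T ∝ Z^-2 · n^3; with Z fixed, T ∝ n^3.
T(n=8)/T(n=6) = (8/6)^3 = 64/27

64/27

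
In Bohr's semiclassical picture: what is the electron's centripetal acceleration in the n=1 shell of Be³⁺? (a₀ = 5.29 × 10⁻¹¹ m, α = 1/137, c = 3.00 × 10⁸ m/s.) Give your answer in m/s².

5.80 × 10²⁴ m/s²

r = n²a₀/Z = 1.32 × 10⁻¹¹ m, v = Zαc/n = 8.76 × 10⁶ m/s
a = v²/r = (8.76 × 10⁶)² / 1.32 × 10⁻¹¹ = 5.80 × 10²⁴ m/s²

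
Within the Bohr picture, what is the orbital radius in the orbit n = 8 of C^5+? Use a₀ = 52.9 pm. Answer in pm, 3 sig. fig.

564 pm

r_n = n²a₀/Z = 8² × 52.9 / 6
    = 64 × 52.9 / 6 = 564 pm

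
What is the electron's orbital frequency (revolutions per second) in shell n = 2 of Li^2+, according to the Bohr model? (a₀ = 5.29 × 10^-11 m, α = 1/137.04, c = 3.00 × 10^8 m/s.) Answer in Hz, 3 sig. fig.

r = n²a₀/Z = 7.05 × 10^-11 m, v = Zαc/n = 3.28 × 10^6 m/s
f = v/(2πr) = 7.41 × 10^15 Hz

7.41 × 10^15 Hz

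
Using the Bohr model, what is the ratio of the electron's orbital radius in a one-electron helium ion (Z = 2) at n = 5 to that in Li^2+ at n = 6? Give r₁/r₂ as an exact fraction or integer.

25/24

r ∝ Z^-1 · n^2
r₁/r₂ = (2/3)^-1 · (5/6)^2 = 25/24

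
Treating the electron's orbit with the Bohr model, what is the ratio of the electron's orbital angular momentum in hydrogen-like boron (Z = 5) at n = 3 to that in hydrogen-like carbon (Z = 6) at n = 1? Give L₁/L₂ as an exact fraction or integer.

3

L = nℏ is independent of Z.
L₁/L₂ = n₁/n₂ = 3/1 = 3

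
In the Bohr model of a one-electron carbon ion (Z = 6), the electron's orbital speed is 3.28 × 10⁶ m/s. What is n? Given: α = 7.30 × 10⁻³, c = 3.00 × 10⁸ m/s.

v_n = Zαc/n ⇒ n = Zαc/v = 6 × 0.00730 × 3.00 × 10⁸ / 3.28 × 10⁶ ≈ 4.01
n = 4

4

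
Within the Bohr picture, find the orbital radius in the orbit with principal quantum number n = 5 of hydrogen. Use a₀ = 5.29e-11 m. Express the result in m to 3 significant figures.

r_n = n²a₀/Z = 5² × 5.29e-11 / 1
    = 25 × 5.29e-11 / 1 = 1.32e-9 m

1.32e-9 m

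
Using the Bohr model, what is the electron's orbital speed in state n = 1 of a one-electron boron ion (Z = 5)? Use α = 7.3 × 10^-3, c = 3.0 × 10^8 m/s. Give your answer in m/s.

v_n = Zαc/n = 5 × 0.0073 × 3.0 × 10^8 / 1
    = 1.1 × 10^7 m/s

1.1 × 10^7 m/s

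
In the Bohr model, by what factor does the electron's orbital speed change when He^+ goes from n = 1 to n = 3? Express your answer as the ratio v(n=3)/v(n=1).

1/3

v ∝ Z^1 · n^-1; with Z fixed, v ∝ n^-1.
v(n=3)/v(n=1) = (3/1)^-1 = 1/3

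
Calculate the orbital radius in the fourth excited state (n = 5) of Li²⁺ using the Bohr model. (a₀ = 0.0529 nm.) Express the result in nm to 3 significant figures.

r_n = n²a₀/Z = 5² × 0.0529 / 3
    = 25 × 0.0529 / 3 = 0.441 nm

0.441 nm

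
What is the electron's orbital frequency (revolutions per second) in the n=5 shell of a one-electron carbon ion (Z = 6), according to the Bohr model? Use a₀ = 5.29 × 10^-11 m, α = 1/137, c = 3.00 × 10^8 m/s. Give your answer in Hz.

1.90 × 10^15 Hz

r = n²a₀/Z = 2.20 × 10^-10 m, v = Zαc/n = 2.63 × 10^6 m/s
f = v/(2πr) = 1.90 × 10^15 Hz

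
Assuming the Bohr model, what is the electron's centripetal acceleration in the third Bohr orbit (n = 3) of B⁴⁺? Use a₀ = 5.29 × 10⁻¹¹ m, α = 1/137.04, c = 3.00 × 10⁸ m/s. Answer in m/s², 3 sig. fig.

1.40 × 10²³ m/s²

r = n²a₀/Z = 9.52 × 10⁻¹¹ m, v = Zαc/n = 3.65 × 10⁶ m/s
a = v²/r = (3.65 × 10⁶)² / 9.52 × 10⁻¹¹ = 1.40 × 10²³ m/s²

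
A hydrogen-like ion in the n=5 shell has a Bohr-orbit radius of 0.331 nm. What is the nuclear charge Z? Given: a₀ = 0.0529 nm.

4

r_n = n²a₀/Z ⇒ Z = n²a₀/r = 5² × 0.0529 / 0.331 ≈ 4.00
Z = 4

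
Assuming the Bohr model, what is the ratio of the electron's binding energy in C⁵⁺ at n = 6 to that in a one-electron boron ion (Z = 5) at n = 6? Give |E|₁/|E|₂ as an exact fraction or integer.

|E| ∝ Z^2 · n^-2
|E|₁/|E|₂ = (6/5)^2 · (6/6)^-2 = 36/25

36/25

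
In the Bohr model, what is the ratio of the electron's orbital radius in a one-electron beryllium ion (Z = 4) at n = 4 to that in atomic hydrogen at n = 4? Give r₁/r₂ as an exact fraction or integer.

r ∝ Z^-1 · n^2
r₁/r₂ = (4/1)^-1 · (4/4)^2 = 1/4

1/4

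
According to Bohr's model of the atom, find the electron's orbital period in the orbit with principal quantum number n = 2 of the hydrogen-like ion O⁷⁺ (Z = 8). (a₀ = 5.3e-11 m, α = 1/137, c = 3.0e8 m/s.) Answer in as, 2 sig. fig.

r = n²a₀/Z = 2²·5.3e-11/8 = 2.6e-11 m
v = Zαc/n = 8·0.0073·3.0e8/2 = 8.8e6 m/s
T = 2πr/v = 1.9e-17 s = 19 as

19 as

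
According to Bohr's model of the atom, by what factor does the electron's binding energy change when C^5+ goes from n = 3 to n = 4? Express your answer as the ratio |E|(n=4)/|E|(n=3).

|E| ∝ Z^2 · n^-2; with Z fixed, |E| ∝ n^-2.
|E|(n=4)/|E|(n=3) = (4/3)^-2 = 9/16

9/16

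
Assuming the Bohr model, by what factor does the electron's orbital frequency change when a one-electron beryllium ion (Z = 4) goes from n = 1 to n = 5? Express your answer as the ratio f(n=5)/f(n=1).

f ∝ Z^2 · n^-3; with Z fixed, f ∝ n^-3.
f(n=5)/f(n=1) = (5/1)^-3 = 1/125

1/125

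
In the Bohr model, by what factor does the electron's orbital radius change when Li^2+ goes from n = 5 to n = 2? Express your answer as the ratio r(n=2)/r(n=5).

r ∝ Z^-1 · n^2; with Z fixed, r ∝ n^2.
r(n=2)/r(n=5) = (2/5)^2 = 4/25

4/25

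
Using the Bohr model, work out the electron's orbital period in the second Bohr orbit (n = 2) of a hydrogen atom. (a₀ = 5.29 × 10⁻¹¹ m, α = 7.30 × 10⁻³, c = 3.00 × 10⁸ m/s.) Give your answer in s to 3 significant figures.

r = n²a₀/Z = 2²·5.29 × 10⁻¹¹/1 = 2.12 × 10⁻¹⁰ m
v = Zαc/n = 1·0.00730·3.00 × 10⁸/2 = 1.09 × 10⁶ m/s
T = 2πr/v = 1.21 × 10⁻¹⁵ s

1.21 × 10⁻¹⁵ s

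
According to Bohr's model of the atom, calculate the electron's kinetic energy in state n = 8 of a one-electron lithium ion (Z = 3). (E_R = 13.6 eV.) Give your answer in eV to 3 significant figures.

For a Coulomb orbit the virial theorem gives K = −E_n.
E_n = −E_R·Z²/n², so K = E_R·Z²/n² = 13.6 × 3²/8² = 1.91 eV

1.91 eV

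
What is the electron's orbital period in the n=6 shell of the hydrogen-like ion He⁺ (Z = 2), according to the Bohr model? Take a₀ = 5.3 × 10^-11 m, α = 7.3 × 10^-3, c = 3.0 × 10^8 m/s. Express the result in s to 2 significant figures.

8.2 × 10^-15 s

r = n²a₀/Z = 6²·5.3 × 10^-11/2 = 9.5 × 10^-10 m
v = Zαc/n = 2·0.0073·3.0 × 10^8/6 = 7.3 × 10^5 m/s
T = 2πr/v = 8.2 × 10^-15 s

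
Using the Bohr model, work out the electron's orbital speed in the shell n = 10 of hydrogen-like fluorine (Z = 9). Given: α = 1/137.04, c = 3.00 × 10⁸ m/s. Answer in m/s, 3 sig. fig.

v_n = Zαc/n = 9 × 0.00730 × 3.00 × 10⁸ / 10
    = 1.97 × 10⁶ m/s

1.97 × 10⁶ m/s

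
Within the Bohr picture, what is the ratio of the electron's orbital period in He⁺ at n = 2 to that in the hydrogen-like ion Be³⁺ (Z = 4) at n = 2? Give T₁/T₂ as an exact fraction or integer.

T ∝ Z^-2 · n^3
T₁/T₂ = (2/4)^-2 · (2/2)^3 = 4

4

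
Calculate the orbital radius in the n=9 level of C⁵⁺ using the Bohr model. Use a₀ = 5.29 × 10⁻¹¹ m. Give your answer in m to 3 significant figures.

r_n = n²a₀/Z = 9² × 5.29 × 10⁻¹¹ / 6
    = 81 × 5.29 × 10⁻¹¹ / 6 = 7.14 × 10⁻¹⁰ m

7.14 × 10⁻¹⁰ m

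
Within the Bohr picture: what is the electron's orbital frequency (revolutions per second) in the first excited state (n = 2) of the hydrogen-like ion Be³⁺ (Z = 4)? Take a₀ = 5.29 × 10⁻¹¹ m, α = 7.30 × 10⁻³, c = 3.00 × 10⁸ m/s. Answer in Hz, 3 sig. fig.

1.32 × 10¹⁶ Hz

r = n²a₀/Z = 5.29 × 10⁻¹¹ m, v = Zαc/n = 4.38 × 10⁶ m/s
f = v/(2πr) = 1.32 × 10¹⁶ Hz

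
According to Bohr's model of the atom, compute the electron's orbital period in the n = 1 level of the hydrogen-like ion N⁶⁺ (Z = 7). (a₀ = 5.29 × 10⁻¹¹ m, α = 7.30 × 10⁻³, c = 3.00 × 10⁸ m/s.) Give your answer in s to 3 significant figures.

r = n²a₀/Z = 1²·5.29 × 10⁻¹¹/7 = 7.56 × 10⁻¹² m
v = Zαc/n = 7·0.00730·3.00 × 10⁸/1 = 1.53 × 10⁷ m/s
T = 2πr/v = 3.10 × 10⁻¹⁸ s

3.10 × 10⁻¹⁸ s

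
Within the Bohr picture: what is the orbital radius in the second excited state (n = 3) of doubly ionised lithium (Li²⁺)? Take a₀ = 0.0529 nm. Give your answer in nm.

r_n = n²a₀/Z = 3² × 0.0529 / 3
    = 9 × 0.0529 / 3 = 0.159 nm

0.159 nm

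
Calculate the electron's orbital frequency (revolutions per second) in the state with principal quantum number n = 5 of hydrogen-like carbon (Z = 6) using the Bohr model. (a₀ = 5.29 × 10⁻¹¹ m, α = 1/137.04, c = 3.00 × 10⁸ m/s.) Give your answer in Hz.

r = n²a₀/Z = 2.20 × 10⁻¹⁰ m, v = Zαc/n = 2.63 × 10⁶ m/s
f = v/(2πr) = 1.90 × 10¹⁵ Hz

1.90 × 10¹⁵ Hz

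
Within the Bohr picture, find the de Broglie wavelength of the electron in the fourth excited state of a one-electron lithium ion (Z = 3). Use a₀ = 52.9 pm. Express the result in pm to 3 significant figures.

554 pm

The Bohr quantisation condition is nλ = 2πr_n.
r_n = n²a₀/Z = 441 pm
λ = 2πr_n/n = 2π·441/5 = 554 pm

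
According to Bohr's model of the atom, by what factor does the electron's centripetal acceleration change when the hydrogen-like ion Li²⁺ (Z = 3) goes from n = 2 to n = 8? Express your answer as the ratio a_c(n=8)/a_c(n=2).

1/256

a_c ∝ Z^3 · n^-4; with Z fixed, a_c ∝ n^-4.
a_c(n=8)/a_c(n=2) = (8/2)^-4 = 1/256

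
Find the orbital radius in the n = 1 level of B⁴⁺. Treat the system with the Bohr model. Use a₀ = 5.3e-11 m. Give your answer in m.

1.1e-11 m

r_n = n²a₀/Z = 1² × 5.3e-11 / 5
    = 1 × 5.3e-11 / 5 = 1.1e-11 m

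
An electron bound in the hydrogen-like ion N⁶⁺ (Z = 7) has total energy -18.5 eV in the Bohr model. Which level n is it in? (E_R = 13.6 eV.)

6

E_n = −E_R Z²/n² ⇒ n² = E_R Z²/(−E_n) = 13.6 × 7² / 18.5 ≈ 36.02
n = 6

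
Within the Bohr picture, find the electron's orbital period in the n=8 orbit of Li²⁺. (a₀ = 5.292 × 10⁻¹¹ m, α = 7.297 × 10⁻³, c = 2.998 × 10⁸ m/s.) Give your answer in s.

r = n²a₀/Z = 8²·5.292 × 10⁻¹¹/3 = 1.129 × 10⁻⁹ m
v = Zαc/n = 3·0.007297·2.998 × 10⁸/8 = 8.204 × 10⁵ m/s
T = 2πr/v = 8.647 × 10⁻¹⁵ s

8.647 × 10⁻¹⁵ s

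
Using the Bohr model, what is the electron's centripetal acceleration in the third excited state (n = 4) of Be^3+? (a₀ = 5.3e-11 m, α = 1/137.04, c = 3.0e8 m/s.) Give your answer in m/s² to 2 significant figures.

2.3e22 m/s²

r = n²a₀/Z = 2.1e-10 m, v = Zαc/n = 2.2e6 m/s
a = v²/r = (2.2e6)² / 2.1e-10 = 2.3e22 m/s²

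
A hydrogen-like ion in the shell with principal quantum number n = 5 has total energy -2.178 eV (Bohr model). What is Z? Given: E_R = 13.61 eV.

2

E_n = −E_R Z²/n² ⇒ Z² = −E_n n²/E_R = 2.178 × 5² / 13.61 ≈ 4.00
Z = 2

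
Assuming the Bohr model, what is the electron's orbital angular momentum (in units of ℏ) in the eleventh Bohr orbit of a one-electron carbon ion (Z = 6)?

11

L_n = nℏ, so L/ℏ = n = 11.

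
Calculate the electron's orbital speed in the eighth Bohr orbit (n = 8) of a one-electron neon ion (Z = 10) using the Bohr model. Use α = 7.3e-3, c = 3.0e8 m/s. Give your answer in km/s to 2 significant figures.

v_n = Zαc/n = 10 × 0.0073 × 3.0e8 / 8
    = 2700 km/s

2700 km/s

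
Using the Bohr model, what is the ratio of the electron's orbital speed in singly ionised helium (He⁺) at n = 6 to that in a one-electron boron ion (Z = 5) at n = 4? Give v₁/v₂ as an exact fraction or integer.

v ∝ Z^1 · n^-1
v₁/v₂ = (2/5)^1 · (6/4)^-1 = 4/15

4/15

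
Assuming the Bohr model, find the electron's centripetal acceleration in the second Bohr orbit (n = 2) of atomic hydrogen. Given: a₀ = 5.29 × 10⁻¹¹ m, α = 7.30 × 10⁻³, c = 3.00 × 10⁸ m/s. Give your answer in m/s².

5.67 × 10²¹ m/s²

r = n²a₀/Z = 2.12 × 10⁻¹⁰ m, v = Zαc/n = 1.09 × 10⁶ m/s
a = v²/r = (1.09 × 10⁶)² / 2.12 × 10⁻¹⁰ = 5.67 × 10²¹ m/s²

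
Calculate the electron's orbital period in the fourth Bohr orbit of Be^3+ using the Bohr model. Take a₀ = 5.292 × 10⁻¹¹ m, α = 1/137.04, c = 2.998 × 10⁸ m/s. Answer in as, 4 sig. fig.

608.0 as

r = n²a₀/Z = 4²·5.292 × 10⁻¹¹/4 = 2.117 × 10⁻¹⁰ m
v = Zαc/n = 4·0.007297·2.998 × 10⁸/4 = 2.188 × 10⁶ m/s
T = 2πr/v = 6.080 × 10⁻¹⁶ s = 608.0 as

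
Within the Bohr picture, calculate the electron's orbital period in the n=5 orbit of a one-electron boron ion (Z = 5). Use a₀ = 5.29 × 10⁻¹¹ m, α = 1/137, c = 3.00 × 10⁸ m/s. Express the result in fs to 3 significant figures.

r = n²a₀/Z = 5²·5.29 × 10⁻¹¹/5 = 2.64 × 10⁻¹⁰ m
v = Zαc/n = 5·0.00730·3.00 × 10⁸/5 = 2.19 × 10⁶ m/s
T = 2πr/v = 7.59 × 10⁻¹⁶ s = 0.759 fs

0.759 fs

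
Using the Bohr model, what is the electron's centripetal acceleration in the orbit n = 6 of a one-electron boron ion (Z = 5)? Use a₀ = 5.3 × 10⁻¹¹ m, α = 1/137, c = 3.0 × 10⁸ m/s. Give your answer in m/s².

r = n²a₀/Z = 3.8 × 10⁻¹⁰ m, v = Zαc/n = 1.8 × 10⁶ m/s
a = v²/r = (1.8 × 10⁶)² / 3.8 × 10⁻¹⁰ = 8.7 × 10²¹ m/s²

8.7 × 10²¹ m/s²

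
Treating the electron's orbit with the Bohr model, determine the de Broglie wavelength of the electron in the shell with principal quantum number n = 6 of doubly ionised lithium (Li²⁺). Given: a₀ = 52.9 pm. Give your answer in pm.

The Bohr quantisation condition is nλ = 2πr_n.
r_n = n²a₀/Z = 635 pm
λ = 2πr_n/n = 2π·635/6 = 665 pm

665 pm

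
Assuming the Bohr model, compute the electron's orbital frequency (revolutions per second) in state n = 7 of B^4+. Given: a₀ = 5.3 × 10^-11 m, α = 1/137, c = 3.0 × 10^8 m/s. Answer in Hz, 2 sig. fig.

4.8 × 10^14 Hz

r = n²a₀/Z = 5.2 × 10^-10 m, v = Zαc/n = 1.6 × 10^6 m/s
f = v/(2πr) = 4.8 × 10^14 Hz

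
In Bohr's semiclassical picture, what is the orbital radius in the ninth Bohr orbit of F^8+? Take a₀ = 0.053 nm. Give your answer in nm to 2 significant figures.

0.48 nm

r_n = n²a₀/Z = 9² × 0.053 / 9
    = 81 × 0.053 / 9 = 0.48 nm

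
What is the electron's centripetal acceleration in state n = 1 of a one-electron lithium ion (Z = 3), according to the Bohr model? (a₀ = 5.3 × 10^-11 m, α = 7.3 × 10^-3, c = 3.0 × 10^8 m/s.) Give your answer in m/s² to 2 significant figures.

r = n²a₀/Z = 1.8 × 10^-11 m, v = Zαc/n = 6.6 × 10^6 m/s
a = v²/r = (6.6 × 10^6)² / 1.8 × 10^-11 = 2.4 × 10^24 m/s²

2.4 × 10^24 m/s²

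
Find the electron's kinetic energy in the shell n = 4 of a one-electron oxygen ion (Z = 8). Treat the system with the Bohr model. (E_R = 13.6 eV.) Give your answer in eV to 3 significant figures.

For a Coulomb orbit the virial theorem gives K = −E_n.
E_n = −E_R·Z²/n², so K = E_R·Z²/n² = 13.6 × 8²/4² = 54.4 eV

54.4 eV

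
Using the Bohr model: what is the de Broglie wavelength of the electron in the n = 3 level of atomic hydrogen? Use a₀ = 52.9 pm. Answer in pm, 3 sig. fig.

997 pm

The Bohr quantisation condition is nλ = 2πr_n.
r_n = n²a₀/Z = 476 pm
λ = 2πr_n/n = 2π·476/3 = 997 pm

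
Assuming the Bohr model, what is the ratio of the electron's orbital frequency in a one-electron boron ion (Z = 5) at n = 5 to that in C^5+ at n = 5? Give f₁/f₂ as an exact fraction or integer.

f ∝ Z^2 · n^-3
f₁/f₂ = (5/6)^2 · (5/5)^-3 = 25/36

25/36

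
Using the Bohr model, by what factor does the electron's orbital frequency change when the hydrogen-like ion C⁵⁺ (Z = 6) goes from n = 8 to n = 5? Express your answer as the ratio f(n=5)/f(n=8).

f ∝ Z^2 · n^-3; with Z fixed, f ∝ n^-3.
f(n=5)/f(n=8) = (5/8)^-3 = 512/125

512/125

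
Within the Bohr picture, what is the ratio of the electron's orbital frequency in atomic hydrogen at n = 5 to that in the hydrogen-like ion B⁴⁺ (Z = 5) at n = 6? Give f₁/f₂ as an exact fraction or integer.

f ∝ Z^2 · n^-3
f₁/f₂ = (1/5)^2 · (5/6)^-3 = 216/3125

216/3125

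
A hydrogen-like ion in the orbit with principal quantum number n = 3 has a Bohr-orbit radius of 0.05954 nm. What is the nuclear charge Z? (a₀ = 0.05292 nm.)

8

r_n = n²a₀/Z ⇒ Z = n²a₀/r = 3² × 0.05292 / 0.05954 ≈ 8.00
Z = 8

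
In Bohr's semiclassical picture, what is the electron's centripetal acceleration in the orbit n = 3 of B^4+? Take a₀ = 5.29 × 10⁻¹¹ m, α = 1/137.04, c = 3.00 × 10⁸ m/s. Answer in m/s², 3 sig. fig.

r = n²a₀/Z = 9.52 × 10⁻¹¹ m, v = Zαc/n = 3.65 × 10⁶ m/s
a = v²/r = (3.65 × 10⁶)² / 9.52 × 10⁻¹¹ = 1.40 × 10²³ m/s²

1.40 × 10²³ m/s²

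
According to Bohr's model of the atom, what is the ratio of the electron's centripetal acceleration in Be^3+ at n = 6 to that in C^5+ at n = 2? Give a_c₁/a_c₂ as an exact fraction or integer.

8/2187

a_c ∝ Z^3 · n^-4
a_c₁/a_c₂ = (4/6)^3 · (6/2)^-4 = 8/2187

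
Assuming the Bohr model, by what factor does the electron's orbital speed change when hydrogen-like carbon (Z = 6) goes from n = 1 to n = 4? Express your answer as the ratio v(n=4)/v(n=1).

1/4

v ∝ Z^1 · n^-1; with Z fixed, v ∝ n^-1.
v(n=4)/v(n=1) = (4/1)^-1 = 1/4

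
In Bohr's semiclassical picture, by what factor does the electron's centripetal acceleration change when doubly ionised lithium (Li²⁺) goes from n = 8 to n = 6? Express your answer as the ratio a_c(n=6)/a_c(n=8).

a_c ∝ Z^3 · n^-4; with Z fixed, a_c ∝ n^-4.
a_c(n=6)/a_c(n=8) = (6/8)^-4 = 256/81

256/81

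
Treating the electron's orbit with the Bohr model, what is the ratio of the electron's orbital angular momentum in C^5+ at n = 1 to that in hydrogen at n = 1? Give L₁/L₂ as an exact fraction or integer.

L = nℏ is independent of Z.
L₁/L₂ = n₁/n₂ = 1/1 = 1

1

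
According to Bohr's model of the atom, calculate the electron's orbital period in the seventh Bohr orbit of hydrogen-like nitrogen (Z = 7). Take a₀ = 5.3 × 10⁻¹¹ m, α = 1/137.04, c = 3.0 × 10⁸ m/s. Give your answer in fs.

r = n²a₀/Z = 7²·5.3 × 10⁻¹¹/7 = 3.7 × 10⁻¹⁰ m
v = Zαc/n = 7·0.0073·3.0 × 10⁸/7 = 2.2 × 10⁶ m/s
T = 2πr/v = 1.1 × 10⁻¹⁵ s = 1.1 fs

1.1 fs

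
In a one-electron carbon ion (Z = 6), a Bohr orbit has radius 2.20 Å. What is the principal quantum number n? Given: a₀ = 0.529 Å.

5

r_n = n²a₀/Z ⇒ n² = rZ/a₀ = 2.20 × 6 / 0.529 ≈ 24.95
n = 5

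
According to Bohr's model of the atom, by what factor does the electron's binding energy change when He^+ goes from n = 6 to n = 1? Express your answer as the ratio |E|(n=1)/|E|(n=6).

|E| ∝ Z^2 · n^-2; with Z fixed, |E| ∝ n^-2.
|E|(n=1)/|E|(n=6) = (1/6)^-2 = 36

36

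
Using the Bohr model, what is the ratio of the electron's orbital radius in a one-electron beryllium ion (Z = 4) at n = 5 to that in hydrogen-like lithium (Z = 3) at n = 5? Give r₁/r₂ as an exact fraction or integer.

3/4

r ∝ Z^-1 · n^2
r₁/r₂ = (4/3)^-1 · (5/5)^2 = 3/4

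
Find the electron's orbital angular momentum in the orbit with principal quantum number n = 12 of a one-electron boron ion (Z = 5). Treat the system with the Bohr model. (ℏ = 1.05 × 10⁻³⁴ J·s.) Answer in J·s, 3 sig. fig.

1.26 × 10⁻³³ J·s

L_n = nℏ = 12 × 1.05 × 10⁻³⁴ = 1.26 × 10⁻³³ J·s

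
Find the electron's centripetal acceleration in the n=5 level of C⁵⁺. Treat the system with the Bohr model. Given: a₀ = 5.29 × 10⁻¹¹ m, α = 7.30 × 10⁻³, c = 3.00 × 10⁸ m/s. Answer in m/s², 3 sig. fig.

r = n²a₀/Z = 2.20 × 10⁻¹⁰ m, v = Zαc/n = 2.63 × 10⁶ m/s
a = v²/r = (2.63 × 10⁶)² / 2.20 × 10⁻¹⁰ = 3.13 × 10²² m/s²

3.13 × 10²² m/s²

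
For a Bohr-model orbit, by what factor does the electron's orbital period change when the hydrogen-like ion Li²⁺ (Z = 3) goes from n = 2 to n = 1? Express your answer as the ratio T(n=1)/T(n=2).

T ∝ Z^-2 · n^3; with Z fixed, T ∝ n^3.
T(n=1)/T(n=2) = (1/2)^3 = 1/8

1/8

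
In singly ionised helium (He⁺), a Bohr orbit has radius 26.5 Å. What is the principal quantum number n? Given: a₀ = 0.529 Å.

r_n = n²a₀/Z ⇒ n² = rZ/a₀ = 26.5 × 2 / 0.529 ≈ 100.19
n = 10

10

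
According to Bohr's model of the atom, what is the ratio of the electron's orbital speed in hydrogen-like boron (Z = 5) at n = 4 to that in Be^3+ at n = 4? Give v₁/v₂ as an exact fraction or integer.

v ∝ Z^1 · n^-1
v₁/v₂ = (5/4)^1 · (4/4)^-1 = 5/4

5/4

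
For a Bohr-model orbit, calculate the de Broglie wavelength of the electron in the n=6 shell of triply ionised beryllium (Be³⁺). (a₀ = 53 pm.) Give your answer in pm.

The Bohr quantisation condition is nλ = 2πr_n.
r_n = n²a₀/Z = 480 pm
λ = 2πr_n/n = 2π·480/6 = 500 pm

500 pm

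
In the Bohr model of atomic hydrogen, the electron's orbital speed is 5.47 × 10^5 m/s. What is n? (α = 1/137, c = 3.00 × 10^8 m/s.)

4

v_n = Zαc/n ⇒ n = Zαc/v = 1 × 0.00730 × 3.00 × 10^8 / 5.47 × 10^5 ≈ 4.00
n = 4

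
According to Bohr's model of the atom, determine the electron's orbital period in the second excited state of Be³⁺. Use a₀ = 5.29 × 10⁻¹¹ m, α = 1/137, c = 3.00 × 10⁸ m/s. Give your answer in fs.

r = n²a₀/Z = 3²·5.29 × 10⁻¹¹/4 = 1.19 × 10⁻¹⁰ m
v = Zαc/n = 4·0.00730·3.00 × 10⁸/3 = 2.92 × 10⁶ m/s
T = 2πr/v = 2.56 × 10⁻¹⁶ s = 0.256 fs

0.256 fs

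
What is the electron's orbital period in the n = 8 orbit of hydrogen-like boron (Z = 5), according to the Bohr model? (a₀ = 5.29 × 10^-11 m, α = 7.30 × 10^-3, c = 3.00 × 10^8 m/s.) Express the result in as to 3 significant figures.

3110 as

r = n²a₀/Z = 8²·5.29 × 10^-11/5 = 6.77 × 10^-10 m
v = Zαc/n = 5·0.00730·3.00 × 10^8/8 = 1.37 × 10^6 m/s
T = 2πr/v = 3.11 × 10^-15 s = 3110 as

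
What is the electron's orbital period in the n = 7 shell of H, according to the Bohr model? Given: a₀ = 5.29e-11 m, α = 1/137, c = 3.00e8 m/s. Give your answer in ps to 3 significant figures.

0.0521 ps

r = n²a₀/Z = 7²·5.29e-11/1 = 2.59e-9 m
v = Zαc/n = 1·0.00730·3.00e8/7 = 3.13e5 m/s
T = 2πr/v = 5.21e-14 s = 0.0521 ps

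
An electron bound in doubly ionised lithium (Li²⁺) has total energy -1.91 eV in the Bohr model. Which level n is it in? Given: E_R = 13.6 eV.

E_n = −E_R Z²/n² ⇒ n² = E_R Z²/(−E_n) = 13.6 × 3² / 1.91 ≈ 64.08
n = 8

8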